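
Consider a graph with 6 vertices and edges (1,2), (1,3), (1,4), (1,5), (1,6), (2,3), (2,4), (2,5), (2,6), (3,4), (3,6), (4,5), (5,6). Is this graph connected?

Step 1: Build adjacency list from edges:
  1: 2, 3, 4, 5, 6
  2: 1, 3, 4, 5, 6
  3: 1, 2, 4, 6
  4: 1, 2, 3, 5
  5: 1, 2, 4, 6
  6: 1, 2, 3, 5

Step 2: Run BFS/DFS from vertex 1:
  Visited: {1, 2, 3, 4, 5, 6}
  Reached 6 of 6 vertices

Step 3: All 6 vertices reached from vertex 1, so the graph is connected.
Answer: Yes, the graph is connected.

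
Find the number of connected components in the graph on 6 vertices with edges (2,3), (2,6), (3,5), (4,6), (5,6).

Step 1: Build adjacency list from edges:
  1: (none)
  2: 3, 6
  3: 2, 5
  4: 6
  5: 3, 6
  6: 2, 4, 5

Step 2: Run BFS/DFS from vertex 1:
  Visited: {1}
  Reached 1 of 6 vertices

Step 3: Only 1 of 6 vertices reached. Graph is disconnected.
Connected components: {1}, {2, 3, 4, 5, 6}
Number of connected components: 2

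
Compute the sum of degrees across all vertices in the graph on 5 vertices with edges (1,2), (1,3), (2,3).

Step 1: Count edges incident to each vertex:
  deg(1) = 2 (neighbors: 2, 3)
  deg(2) = 2 (neighbors: 1, 3)
  deg(3) = 2 (neighbors: 1, 2)
  deg(4) = 0 (neighbors: none)
  deg(5) = 0 (neighbors: none)

Step 2: Sum all degrees:
  2 + 2 + 2 + 0 + 0 = 6

Verification: sum of degrees = 2 * |E| = 2 * 3 = 6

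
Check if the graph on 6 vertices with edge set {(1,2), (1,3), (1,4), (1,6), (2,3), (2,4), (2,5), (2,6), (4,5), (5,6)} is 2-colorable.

Step 1: Attempt 2-coloring using BFS:
  Start at vertex 1, assign color 0
  Color vertex 2 with color 1 (neighbor of 1)
  Color vertex 3 with color 1 (neighbor of 1)
  Color vertex 4 with color 1 (neighbor of 1)
  Color vertex 6 with color 1 (neighbor of 1)

Step 2: Conflict found! Vertices 2 and 3 are adjacent but have the same color.
This means the graph contains an odd cycle.

The graph is NOT bipartite.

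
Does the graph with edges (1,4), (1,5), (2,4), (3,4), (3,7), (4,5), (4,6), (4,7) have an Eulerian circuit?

Step 1: Find the degree of each vertex:
  deg(1) = 2
  deg(2) = 1
  deg(3) = 2
  deg(4) = 6
  deg(5) = 2
  deg(6) = 1
  deg(7) = 2

Step 2: Count vertices with odd degree:
  Odd-degree vertices: 2, 6 (2 total)

Step 3: Apply Euler's theorem:
  - Eulerian circuit exists iff graph is connected and all vertices have even degree
  - Eulerian path exists iff graph is connected and has 0 or 2 odd-degree vertices

Graph is connected with exactly 2 odd-degree vertices (2, 6).
Eulerian path exists (starting and ending at the odd-degree vertices), but no Eulerian circuit.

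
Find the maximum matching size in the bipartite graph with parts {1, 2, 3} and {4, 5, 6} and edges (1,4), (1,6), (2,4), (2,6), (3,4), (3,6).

Step 1: List the neighbors of each left vertex:
  1: 4, 6
  2: 4, 6
  3: 4, 6

Step 2: Greedily match left vertices, then look for augmenting paths:
  Match 1 -- 4
  Match 2 -- 6
  No augmenting path remains.

Step 3: Verify this is maximum:
  Matching has size 2. The vertex set {4, 6} covers every edge and has size 2; any matching has at most one edge per cover vertex, so 2 is maximum (König's theorem).

Maximum matching: {(1,4), (2,6)}
Size: 2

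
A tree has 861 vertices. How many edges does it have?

A tree on n vertices always has exactly n - 1 edges.
For n = 861: edges = 861 - 1 = 860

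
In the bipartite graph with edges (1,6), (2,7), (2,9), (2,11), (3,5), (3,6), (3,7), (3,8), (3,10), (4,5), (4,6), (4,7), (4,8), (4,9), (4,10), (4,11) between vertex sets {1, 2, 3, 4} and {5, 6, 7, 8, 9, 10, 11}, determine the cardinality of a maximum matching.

Step 1: List the neighbors of each left vertex:
  1: 6
  2: 7, 9, 11
  3: 5, 6, 7, 8, 10
  4: 5, 6, 7, 8, 9, 10, 11

Step 2: Greedily match left vertices, then look for augmenting paths:
  Match 1 -- 6
  Match 2 -- 7
  Match 3 -- 5
  Match 4 -- 8
  No augmenting path remains.

Step 3: Verify this is maximum:
  Matching size 4 = min(|L|, |R|) = min(4, 7), which is an upper bound, so this matching is maximum.

Maximum matching: {(1,6), (2,7), (3,5), (4,8)}
Size: 4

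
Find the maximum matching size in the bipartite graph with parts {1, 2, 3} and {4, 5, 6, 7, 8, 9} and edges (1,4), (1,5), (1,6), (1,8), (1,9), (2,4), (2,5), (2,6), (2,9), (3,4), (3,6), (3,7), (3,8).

Step 1: List the neighbors of each left vertex:
  1: 4, 5, 6, 8, 9
  2: 4, 5, 6, 9
  3: 4, 6, 7, 8

Step 2: Greedily match left vertices, then look for augmenting paths:
  Match 1 -- 4
  Match 2 -- 5
  Match 3 -- 6
  No augmenting path remains.

Step 3: Verify this is maximum:
  Matching size 3 = min(|L|, |R|) = min(3, 6), which is an upper bound, so this matching is maximum.

Maximum matching: {(1,4), (2,5), (3,6)}
Size: 3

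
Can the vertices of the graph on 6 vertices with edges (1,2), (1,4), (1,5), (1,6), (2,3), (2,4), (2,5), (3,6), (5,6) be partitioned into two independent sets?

Step 1: Attempt 2-coloring using BFS:
  Start at vertex 1, assign color 0
  Color vertex 2 with color 1 (neighbor of 1)
  Color vertex 4 with color 1 (neighbor of 1)
  Color vertex 5 with color 1 (neighbor of 1)
  Color vertex 6 with color 1 (neighbor of 1)
  Color vertex 3 with color 0 (neighbor of 2)

Step 2: Conflict found! Vertices 2 and 4 are adjacent but have the same color.
This means the graph contains an odd cycle.

The graph is NOT bipartite.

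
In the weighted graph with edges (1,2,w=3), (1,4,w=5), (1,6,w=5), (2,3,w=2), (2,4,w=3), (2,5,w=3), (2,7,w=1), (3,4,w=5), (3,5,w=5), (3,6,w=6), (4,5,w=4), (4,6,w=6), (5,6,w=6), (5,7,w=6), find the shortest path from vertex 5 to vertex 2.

Step 1: Build adjacency list with weights:
  1: 2(w=3), 4(w=5), 6(w=5)
  2: 1(w=3), 3(w=2), 4(w=3), 5(w=3), 7(w=1)
  3: 2(w=2), 4(w=5), 5(w=5), 6(w=6)
  4: 1(w=5), 2(w=3), 3(w=5), 5(w=4), 6(w=6)
  5: 2(w=3), 3(w=5), 4(w=4), 6(w=6), 7(w=6)
  6: 1(w=5), 3(w=6), 4(w=6), 5(w=6)
  7: 2(w=1), 5(w=6)

Step 2: Apply Dijkstra's algorithm from vertex 5:
  Visit vertex 5 (distance=0)
    Update dist[2] = 3
    Update dist[3] = 5
    Update dist[4] = 4
    Update dist[6] = 6
    Update dist[7] = 6
  Visit vertex 2 (distance=3)
    Update dist[1] = 6
    Update dist[7] = 4

Step 3: Shortest path: 5 -> 2
Total weight: 3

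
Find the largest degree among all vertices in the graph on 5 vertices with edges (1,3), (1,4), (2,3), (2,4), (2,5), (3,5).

Step 1: Count edges incident to each vertex:
  deg(1) = 2 (neighbors: 3, 4)
  deg(2) = 3 (neighbors: 3, 4, 5)
  deg(3) = 3 (neighbors: 1, 2, 5)
  deg(4) = 2 (neighbors: 1, 2)
  deg(5) = 2 (neighbors: 2, 3)

Step 2: Find maximum:
  max(2, 3, 3, 2, 2) = 3 (vertex 2)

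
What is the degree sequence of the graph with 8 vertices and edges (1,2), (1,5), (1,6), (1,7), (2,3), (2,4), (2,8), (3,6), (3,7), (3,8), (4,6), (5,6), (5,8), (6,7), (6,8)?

Step 1: Count edges incident to each vertex:
  deg(1) = 4 (neighbors: 2, 5, 6, 7)
  deg(2) = 4 (neighbors: 1, 3, 4, 8)
  deg(3) = 4 (neighbors: 2, 6, 7, 8)
  deg(4) = 2 (neighbors: 2, 6)
  deg(5) = 3 (neighbors: 1, 6, 8)
  deg(6) = 6 (neighbors: 1, 3, 4, 5, 7, 8)
  deg(7) = 3 (neighbors: 1, 3, 6)
  deg(8) = 4 (neighbors: 2, 3, 5, 6)

Step 2: Sort degrees in non-increasing order:
  Degrees: [4, 4, 4, 2, 3, 6, 3, 4] -> sorted: [6, 4, 4, 4, 4, 3, 3, 2]

Degree sequence: [6, 4, 4, 4, 4, 3, 3, 2]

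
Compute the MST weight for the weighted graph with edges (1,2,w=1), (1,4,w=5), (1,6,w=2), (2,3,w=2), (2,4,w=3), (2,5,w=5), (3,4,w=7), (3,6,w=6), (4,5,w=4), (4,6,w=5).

Apply Kruskal's algorithm (sort edges by weight, add if no cycle):

Sorted edges by weight:
  (1,2) w=1
  (1,6) w=2
  (2,3) w=2
  (2,4) w=3
  (4,5) w=4
  (1,4) w=5
  (2,5) w=5
  (4,6) w=5
  (3,6) w=6
  (3,4) w=7

Add edge (1,2) w=1 -- no cycle. Running total: 1
Add edge (1,6) w=2 -- no cycle. Running total: 3
Add edge (2,3) w=2 -- no cycle. Running total: 5
Add edge (2,4) w=3 -- no cycle. Running total: 8
Add edge (4,5) w=4 -- no cycle. Running total: 12

MST edges: (1,2,w=1), (1,6,w=2), (2,3,w=2), (2,4,w=3), (4,5,w=4)
Total MST weight: 1 + 2 + 2 + 3 + 4 = 12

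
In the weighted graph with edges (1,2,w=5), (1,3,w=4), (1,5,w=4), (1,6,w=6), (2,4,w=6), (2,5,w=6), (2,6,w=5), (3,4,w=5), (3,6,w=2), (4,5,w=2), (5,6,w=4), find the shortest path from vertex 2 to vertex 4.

Step 1: Build adjacency list with weights:
  1: 2(w=5), 3(w=4), 5(w=4), 6(w=6)
  2: 1(w=5), 4(w=6), 5(w=6), 6(w=5)
  3: 1(w=4), 4(w=5), 6(w=2)
  4: 2(w=6), 3(w=5), 5(w=2)
  5: 1(w=4), 2(w=6), 4(w=2), 6(w=4)
  6: 1(w=6), 2(w=5), 3(w=2), 5(w=4)

Step 2: Apply Dijkstra's algorithm from vertex 2:
  Visit vertex 2 (distance=0)
    Update dist[1] = 5
    Update dist[4] = 6
    Update dist[5] = 6
    Update dist[6] = 5
  Visit vertex 1 (distance=5)
    Update dist[3] = 9
  Visit vertex 6 (distance=5)
    Update dist[3] = 7
  Visit vertex 4 (distance=6)

Step 3: Shortest path: 2 -> 4
Total weight: 6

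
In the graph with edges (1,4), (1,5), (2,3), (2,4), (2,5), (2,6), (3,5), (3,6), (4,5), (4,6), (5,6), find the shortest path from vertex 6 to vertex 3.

Step 1: Build adjacency list:
  1: 4, 5
  2: 3, 4, 5, 6
  3: 2, 5, 6
  4: 1, 2, 5, 6
  5: 1, 2, 3, 4, 6
  6: 2, 3, 4, 5

Step 2: BFS from vertex 6 to find shortest path to 3:
  vertex 2 reached at distance 1
  vertex 3 reached at distance 1

Step 3: Shortest path: 6 -> 3
Path length: 1 edge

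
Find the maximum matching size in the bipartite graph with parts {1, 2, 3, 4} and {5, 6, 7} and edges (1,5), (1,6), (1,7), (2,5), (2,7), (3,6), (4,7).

Step 1: List the neighbors of each left vertex:
  1: 5, 6, 7
  2: 5, 7
  3: 6
  4: 7

Step 2: Greedily match left vertices, then look for augmenting paths:
  Match 1 -- 5
  Match 2 -- 7
  Match 3 -- 6
  No augmenting path remains.

Step 3: Verify this is maximum:
  Matching size 3 = min(|L|, |R|) = min(4, 3), which is an upper bound, so this matching is maximum.

Maximum matching: {(1,5), (2,7), (3,6)}
Size: 3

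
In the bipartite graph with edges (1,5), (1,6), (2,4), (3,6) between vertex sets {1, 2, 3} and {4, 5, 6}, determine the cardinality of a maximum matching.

Step 1: List the neighbors of each left vertex:
  1: 5, 6
  2: 4
  3: 6

Step 2: Greedily match left vertices, then look for augmenting paths:
  Match 1 -- 5
  Match 2 -- 4
  Match 3 -- 6
  No augmenting path remains.

Step 3: Verify this is maximum:
  Matching size 3 = min(|L|, |R|) = min(3, 3), which is an upper bound, so this matching is maximum.

Maximum matching: {(1,5), (2,4), (3,6)}
Size: 3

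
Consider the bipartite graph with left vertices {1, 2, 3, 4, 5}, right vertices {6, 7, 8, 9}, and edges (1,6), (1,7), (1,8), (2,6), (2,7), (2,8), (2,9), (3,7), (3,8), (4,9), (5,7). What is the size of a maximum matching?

Step 1: List the neighbors of each left vertex:
  1: 6, 7, 8
  2: 6, 7, 8, 9
  3: 7, 8
  4: 9
  5: 7

Step 2: Greedily match left vertices, then look for augmenting paths:
  Match 1 -- 6
  Match 2 -- 7
  Match 3 -- 8
  Match 4 -- 9
  No augmenting path remains.

Step 3: Verify this is maximum:
  Matching size 4 = min(|L|, |R|) = min(5, 4), which is an upper bound, so this matching is maximum.

Maximum matching: {(1,6), (2,7), (3,8), (4,9)}
Size: 4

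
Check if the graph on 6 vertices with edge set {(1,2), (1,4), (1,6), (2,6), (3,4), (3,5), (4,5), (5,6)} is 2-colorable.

Step 1: Attempt 2-coloring using BFS:
  Start at vertex 1, assign color 0
  Color vertex 2 with color 1 (neighbor of 1)
  Color vertex 4 with color 1 (neighbor of 1)
  Color vertex 6 with color 1 (neighbor of 1)

Step 2: Conflict found! Vertices 2 and 6 are adjacent but have the same color.
This means the graph contains an odd cycle.

The graph is NOT bipartite.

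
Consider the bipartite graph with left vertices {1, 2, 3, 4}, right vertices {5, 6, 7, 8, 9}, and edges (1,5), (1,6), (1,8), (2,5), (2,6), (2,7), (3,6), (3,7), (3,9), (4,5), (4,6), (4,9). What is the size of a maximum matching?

Step 1: List the neighbors of each left vertex:
  1: 5, 6, 8
  2: 5, 6, 7
  3: 6, 7, 9
  4: 5, 6, 9

Step 2: Greedily match left vertices, then look for augmenting paths:
  Match 1 -- 5
  Match 2 -- 6
  Match 3 -- 7
  Match 4 -- 9
  No augmenting path remains.

Step 3: Verify this is maximum:
  Matching size 4 = min(|L|, |R|) = min(4, 5), which is an upper bound, so this matching is maximum.

Maximum matching: {(1,5), (2,6), (3,7), (4,9)}
Size: 4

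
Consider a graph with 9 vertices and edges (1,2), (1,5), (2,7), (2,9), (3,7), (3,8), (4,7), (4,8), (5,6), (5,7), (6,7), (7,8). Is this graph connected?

Step 1: Build adjacency list from edges:
  1: 2, 5
  2: 1, 7, 9
  3: 7, 8
  4: 7, 8
  5: 1, 6, 7
  6: 5, 7
  7: 2, 3, 4, 5, 6, 8
  8: 3, 4, 7
  9: 2

Step 2: Run BFS/DFS from vertex 1:
  Visited: {1, 2, 5, 7, 9, 6, 3, 4, 8}
  Reached 9 of 9 vertices

Step 3: All 9 vertices reached from vertex 1, so the graph is connected.
Answer: Yes, the graph is connected.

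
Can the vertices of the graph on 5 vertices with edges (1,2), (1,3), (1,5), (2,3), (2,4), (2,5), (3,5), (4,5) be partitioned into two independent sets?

Step 1: Attempt 2-coloring using BFS:
  Start at vertex 1, assign color 0
  Color vertex 2 with color 1 (neighbor of 1)
  Color vertex 3 with color 1 (neighbor of 1)
  Color vertex 5 with color 1 (neighbor of 1)

Step 2: Conflict found! Vertices 2 and 3 are adjacent but have the same color.
This means the graph contains an odd cycle.

The graph is NOT bipartite.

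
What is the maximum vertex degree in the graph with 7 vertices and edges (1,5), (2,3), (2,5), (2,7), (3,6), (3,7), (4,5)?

Step 1: Count edges incident to each vertex:
  deg(1) = 1 (neighbors: 5)
  deg(2) = 3 (neighbors: 3, 5, 7)
  deg(3) = 3 (neighbors: 2, 6, 7)
  deg(4) = 1 (neighbors: 5)
  deg(5) = 3 (neighbors: 1, 2, 4)
  deg(6) = 1 (neighbors: 3)
  deg(7) = 2 (neighbors: 2, 3)

Step 2: Find maximum:
  max(1, 3, 3, 1, 3, 1, 2) = 3 (vertex 2)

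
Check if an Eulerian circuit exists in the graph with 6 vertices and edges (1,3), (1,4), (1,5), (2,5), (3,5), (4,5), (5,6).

Step 1: Find the degree of each vertex:
  deg(1) = 3
  deg(2) = 1
  deg(3) = 2
  deg(4) = 2
  deg(5) = 5
  deg(6) = 1

Step 2: Count vertices with odd degree:
  Odd-degree vertices: 1, 2, 5, 6 (4 total)

Step 3: Apply Euler's theorem:
  - Eulerian circuit exists iff graph is connected and all vertices have even degree
  - Eulerian path exists iff graph is connected and has 0 or 2 odd-degree vertices

Graph has 4 odd-degree vertices (need 0 or 2).
Neither Eulerian path nor Eulerian circuit exists.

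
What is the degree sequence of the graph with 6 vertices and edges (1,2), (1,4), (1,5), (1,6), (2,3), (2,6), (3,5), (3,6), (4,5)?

Step 1: Count edges incident to each vertex:
  deg(1) = 4 (neighbors: 2, 4, 5, 6)
  deg(2) = 3 (neighbors: 1, 3, 6)
  deg(3) = 3 (neighbors: 2, 5, 6)
  deg(4) = 2 (neighbors: 1, 5)
  deg(5) = 3 (neighbors: 1, 3, 4)
  deg(6) = 3 (neighbors: 1, 2, 3)

Step 2: Sort degrees in non-increasing order:
  Degrees: [4, 3, 3, 2, 3, 3] -> sorted: [4, 3, 3, 3, 3, 2]

Degree sequence: [4, 3, 3, 3, 3, 2]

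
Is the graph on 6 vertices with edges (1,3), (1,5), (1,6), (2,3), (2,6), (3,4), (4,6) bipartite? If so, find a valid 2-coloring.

Step 1: Attempt 2-coloring using BFS:
  Start at vertex 1, assign color 0
  Color vertex 3 with color 1 (neighbor of 1)
  Color vertex 5 with color 1 (neighbor of 1)
  Color vertex 6 with color 1 (neighbor of 1)
  Color vertex 2 with color 0 (neighbor of 3)
  Color vertex 4 with color 0 (neighbor of 3)

Step 2: 2-coloring succeeded. No conflicts found.
  Set A (color 0): {1, 2, 4}
  Set B (color 1): {3, 5, 6}

The graph is bipartite with partition {1, 2, 4}, {3, 5, 6}.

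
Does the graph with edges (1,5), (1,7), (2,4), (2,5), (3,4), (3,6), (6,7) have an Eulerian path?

Step 1: Find the degree of each vertex:
  deg(1) = 2
  deg(2) = 2
  deg(3) = 2
  deg(4) = 2
  deg(5) = 2
  deg(6) = 2
  deg(7) = 2

Step 2: Count vertices with odd degree:
  All vertices have even degree (0 odd-degree vertices)

Step 3: Apply Euler's theorem:
  - Eulerian circuit exists iff graph is connected and all vertices have even degree
  - Eulerian path exists iff graph is connected and has 0 or 2 odd-degree vertices

Graph is connected with 0 odd-degree vertices.
Both Eulerian circuit and Eulerian path exist.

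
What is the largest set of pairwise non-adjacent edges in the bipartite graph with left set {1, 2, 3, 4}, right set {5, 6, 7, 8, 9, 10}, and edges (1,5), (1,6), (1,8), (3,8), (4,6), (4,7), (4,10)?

Step 1: List the neighbors of each left vertex:
  1: 5, 6, 8
  2: (none)
  3: 8
  4: 6, 7, 10

Step 2: Greedily match left vertices, then look for augmenting paths:
  Match 1 -- 5
  Match 3 -- 8
  Match 4 -- 6
  No augmenting path remains.

Step 3: Verify this is maximum:
  Matching has size 3. The vertex set {1, 3, 4} covers every edge and has size 3; any matching has at most one edge per cover vertex, so 3 is maximum (König's theorem).

Maximum matching: {(1,5), (3,8), (4,6)}
Size: 3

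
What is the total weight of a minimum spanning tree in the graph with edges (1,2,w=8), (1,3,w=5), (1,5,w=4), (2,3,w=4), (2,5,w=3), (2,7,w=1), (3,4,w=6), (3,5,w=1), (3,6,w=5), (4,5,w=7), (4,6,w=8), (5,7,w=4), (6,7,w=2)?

Apply Kruskal's algorithm (sort edges by weight, add if no cycle):

Sorted edges by weight:
  (2,7) w=1
  (3,5) w=1
  (6,7) w=2
  (2,5) w=3
  (1,5) w=4
  (2,3) w=4
  (5,7) w=4
  (1,3) w=5
  (3,6) w=5
  (3,4) w=6
  (4,5) w=7
  (1,2) w=8
  (4,6) w=8

Add edge (2,7) w=1 -- no cycle. Running total: 1
Add edge (3,5) w=1 -- no cycle. Running total: 2
Add edge (6,7) w=2 -- no cycle. Running total: 4
Add edge (2,5) w=3 -- no cycle. Running total: 7
Add edge (1,5) w=4 -- no cycle. Running total: 11
Skip edge (2,3) w=4 -- would create cycle
Skip edge (5,7) w=4 -- would create cycle
Skip edge (1,3) w=5 -- would create cycle
Skip edge (3,6) w=5 -- would create cycle
Add edge (3,4) w=6 -- no cycle. Running total: 17

MST edges: (2,7,w=1), (3,5,w=1), (6,7,w=2), (2,5,w=3), (1,5,w=4), (3,4,w=6)
Total MST weight: 1 + 1 + 2 + 3 + 4 + 6 = 17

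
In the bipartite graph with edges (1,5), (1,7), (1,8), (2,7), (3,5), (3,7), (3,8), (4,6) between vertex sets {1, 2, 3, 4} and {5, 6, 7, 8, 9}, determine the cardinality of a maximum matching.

Step 1: List the neighbors of each left vertex:
  1: 5, 7, 8
  2: 7
  3: 5, 7, 8
  4: 6

Step 2: Greedily match left vertices, then look for augmenting paths:
  Match 1 -- 5
  Match 2 -- 7
  Match 3 -- 8
  Match 4 -- 6
  No augmenting path remains.

Step 3: Verify this is maximum:
  Matching size 4 = min(|L|, |R|) = min(4, 5), which is an upper bound, so this matching is maximum.

Maximum matching: {(1,5), (2,7), (3,8), (4,6)}
Size: 4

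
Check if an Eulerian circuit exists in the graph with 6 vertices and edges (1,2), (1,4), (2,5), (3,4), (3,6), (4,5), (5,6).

Step 1: Find the degree of each vertex:
  deg(1) = 2
  deg(2) = 2
  deg(3) = 2
  deg(4) = 3
  deg(5) = 3
  deg(6) = 2

Step 2: Count vertices with odd degree:
  Odd-degree vertices: 4, 5 (2 total)

Step 3: Apply Euler's theorem:
  - Eulerian circuit exists iff graph is connected and all vertices have even degree
  - Eulerian path exists iff graph is connected and has 0 or 2 odd-degree vertices

Graph is connected with exactly 2 odd-degree vertices (4, 5).
Eulerian path exists (starting and ending at the odd-degree vertices), but no Eulerian circuit.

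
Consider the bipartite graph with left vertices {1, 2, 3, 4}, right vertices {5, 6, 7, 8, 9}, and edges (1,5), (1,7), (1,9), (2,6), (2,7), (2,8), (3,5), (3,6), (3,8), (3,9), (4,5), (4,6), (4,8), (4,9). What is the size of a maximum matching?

Step 1: List the neighbors of each left vertex:
  1: 5, 7, 9
  2: 6, 7, 8
  3: 5, 6, 8, 9
  4: 5, 6, 8, 9

Step 2: Greedily match left vertices, then look for augmenting paths:
  Match 1 -- 5
  Match 2 -- 6
  Match 3 -- 8
  Match 4 -- 9
  No augmenting path remains.

Step 3: Verify this is maximum:
  Matching size 4 = min(|L|, |R|) = min(4, 5), which is an upper bound, so this matching is maximum.

Maximum matching: {(1,5), (2,6), (3,8), (4,9)}
Size: 4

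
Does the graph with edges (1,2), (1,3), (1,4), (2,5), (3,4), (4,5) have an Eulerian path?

Step 1: Find the degree of each vertex:
  deg(1) = 3
  deg(2) = 2
  deg(3) = 2
  deg(4) = 3
  deg(5) = 2

Step 2: Count vertices with odd degree:
  Odd-degree vertices: 1, 4 (2 total)

Step 3: Apply Euler's theorem:
  - Eulerian circuit exists iff graph is connected and all vertices have even degree
  - Eulerian path exists iff graph is connected and has 0 or 2 odd-degree vertices

Graph is connected with exactly 2 odd-degree vertices (1, 4).
Eulerian path exists (starting and ending at the odd-degree vertices), but no Eulerian circuit.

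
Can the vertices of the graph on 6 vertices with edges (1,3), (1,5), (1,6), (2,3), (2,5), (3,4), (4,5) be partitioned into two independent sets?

Step 1: Attempt 2-coloring using BFS:
  Start at vertex 1, assign color 0
  Color vertex 3 with color 1 (neighbor of 1)
  Color vertex 5 with color 1 (neighbor of 1)
  Color vertex 6 with color 1 (neighbor of 1)
  Color vertex 2 with color 0 (neighbor of 3)
  Color vertex 4 with color 0 (neighbor of 3)

Step 2: 2-coloring succeeded. No conflicts found.
  Set A (color 0): {1, 2, 4}
  Set B (color 1): {3, 5, 6}

The graph is bipartite with partition {1, 2, 4}, {3, 5, 6}.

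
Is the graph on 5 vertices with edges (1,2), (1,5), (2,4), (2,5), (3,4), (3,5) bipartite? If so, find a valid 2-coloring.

Step 1: Attempt 2-coloring using BFS:
  Start at vertex 1, assign color 0
  Color vertex 2 with color 1 (neighbor of 1)
  Color vertex 5 with color 1 (neighbor of 1)
  Color vertex 4 with color 0 (neighbor of 2)

Step 2: Conflict found! Vertices 2 and 5 are adjacent but have the same color.
This means the graph contains an odd cycle.

The graph is NOT bipartite.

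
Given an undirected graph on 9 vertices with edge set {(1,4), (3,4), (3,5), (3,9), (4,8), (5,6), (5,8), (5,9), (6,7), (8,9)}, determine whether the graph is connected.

Step 1: Build adjacency list from edges:
  1: 4
  2: (none)
  3: 4, 5, 9
  4: 1, 3, 8
  5: 3, 6, 8, 9
  6: 5, 7
  7: 6
  8: 4, 5, 9
  9: 3, 5, 8

Step 2: Run BFS/DFS from vertex 1:
  Visited: {1, 4, 3, 8, 5, 9, 6, 7}
  Reached 8 of 9 vertices

Step 3: Only 8 of 9 vertices reached. Graph is disconnected.
Connected components: {1, 3, 4, 5, 6, 7, 8, 9}, {2}
Answer: No, the graph is not connected (2 components).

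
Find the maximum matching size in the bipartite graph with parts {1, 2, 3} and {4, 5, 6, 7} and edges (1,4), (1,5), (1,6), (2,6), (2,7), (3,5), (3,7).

Step 1: List the neighbors of each left vertex:
  1: 4, 5, 6
  2: 6, 7
  3: 5, 7

Step 2: Greedily match left vertices, then look for augmenting paths:
  Match 1 -- 4
  Match 2 -- 6
  Match 3 -- 5
  No augmenting path remains.

Step 3: Verify this is maximum:
  Matching size 3 = min(|L|, |R|) = min(3, 4), which is an upper bound, so this matching is maximum.

Maximum matching: {(1,4), (2,6), (3,5)}
Size: 3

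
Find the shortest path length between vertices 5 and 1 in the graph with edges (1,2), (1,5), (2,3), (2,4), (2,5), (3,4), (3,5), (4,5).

Step 1: Build adjacency list:
  1: 2, 5
  2: 1, 3, 4, 5
  3: 2, 4, 5
  4: 2, 3, 5
  5: 1, 2, 3, 4

Step 2: BFS from vertex 5 to find shortest path to 1:
  vertex 1 reached at distance 1

Step 3: Shortest path: 5 -> 1
Path length: 1 edge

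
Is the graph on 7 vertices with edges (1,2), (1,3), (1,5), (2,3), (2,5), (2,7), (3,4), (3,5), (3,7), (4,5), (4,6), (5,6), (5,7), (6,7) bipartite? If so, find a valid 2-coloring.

Step 1: Attempt 2-coloring using BFS:
  Start at vertex 1, assign color 0
  Color vertex 2 with color 1 (neighbor of 1)
  Color vertex 3 with color 1 (neighbor of 1)
  Color vertex 5 with color 1 (neighbor of 1)

Step 2: Conflict found! Vertices 2 and 3 are adjacent but have the same color.
This means the graph contains an odd cycle.

The graph is NOT bipartite.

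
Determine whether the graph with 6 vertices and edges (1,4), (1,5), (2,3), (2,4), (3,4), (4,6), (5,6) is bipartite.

Step 1: Attempt 2-coloring using BFS:
  Start at vertex 1, assign color 0
  Color vertex 4 with color 1 (neighbor of 1)
  Color vertex 5 with color 1 (neighbor of 1)
  Color vertex 2 with color 0 (neighbor of 4)
  Color vertex 3 with color 0 (neighbor of 4)
  Color vertex 6 with color 0 (neighbor of 4)

Step 2: Conflict found! Vertices 2 and 3 are adjacent but have the same color.
This means the graph contains an odd cycle.

The graph is NOT bipartite.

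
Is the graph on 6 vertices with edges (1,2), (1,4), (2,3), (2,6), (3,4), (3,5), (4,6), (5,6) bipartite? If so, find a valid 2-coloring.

Step 1: Attempt 2-coloring using BFS:
  Start at vertex 1, assign color 0
  Color vertex 2 with color 1 (neighbor of 1)
  Color vertex 4 with color 1 (neighbor of 1)
  Color vertex 3 with color 0 (neighbor of 2)
  Color vertex 6 with color 0 (neighbor of 2)
  Color vertex 5 with color 1 (neighbor of 3)

Step 2: 2-coloring succeeded. No conflicts found.
  Set A (color 0): {1, 3, 6}
  Set B (color 1): {2, 4, 5}

The graph is bipartite with partition {1, 3, 6}, {2, 4, 5}.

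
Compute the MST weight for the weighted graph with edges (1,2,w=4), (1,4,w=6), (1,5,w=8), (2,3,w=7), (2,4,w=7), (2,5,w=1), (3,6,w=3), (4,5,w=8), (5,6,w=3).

Apply Kruskal's algorithm (sort edges by weight, add if no cycle):

Sorted edges by weight:
  (2,5) w=1
  (3,6) w=3
  (5,6) w=3
  (1,2) w=4
  (1,4) w=6
  (2,3) w=7
  (2,4) w=7
  (1,5) w=8
  (4,5) w=8

Add edge (2,5) w=1 -- no cycle. Running total: 1
Add edge (3,6) w=3 -- no cycle. Running total: 4
Add edge (5,6) w=3 -- no cycle. Running total: 7
Add edge (1,2) w=4 -- no cycle. Running total: 11
Add edge (1,4) w=6 -- no cycle. Running total: 17

MST edges: (2,5,w=1), (3,6,w=3), (5,6,w=3), (1,2,w=4), (1,4,w=6)
Total MST weight: 1 + 3 + 3 + 4 + 6 = 17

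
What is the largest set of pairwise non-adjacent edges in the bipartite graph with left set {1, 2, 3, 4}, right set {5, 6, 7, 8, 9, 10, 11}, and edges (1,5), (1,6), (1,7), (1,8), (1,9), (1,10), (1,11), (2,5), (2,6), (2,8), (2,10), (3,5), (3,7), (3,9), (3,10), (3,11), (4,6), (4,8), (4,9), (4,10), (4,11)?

Step 1: List the neighbors of each left vertex:
  1: 5, 6, 7, 8, 9, 10, 11
  2: 5, 6, 8, 10
  3: 5, 7, 9, 10, 11
  4: 6, 8, 9, 10, 11

Step 2: Greedily match left vertices, then look for augmenting paths:
  Match 1 -- 5
  Match 2 -- 6
  Match 3 -- 7
  Match 4 -- 8
  No augmenting path remains.

Step 3: Verify this is maximum:
  Matching size 4 = min(|L|, |R|) = min(4, 7), which is an upper bound, so this matching is maximum.

Maximum matching: {(1,5), (2,6), (3,7), (4,8)}
Size: 4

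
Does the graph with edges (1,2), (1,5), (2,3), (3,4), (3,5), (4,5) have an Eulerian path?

Step 1: Find the degree of each vertex:
  deg(1) = 2
  deg(2) = 2
  deg(3) = 3
  deg(4) = 2
  deg(5) = 3

Step 2: Count vertices with odd degree:
  Odd-degree vertices: 3, 5 (2 total)

Step 3: Apply Euler's theorem:
  - Eulerian circuit exists iff graph is connected and all vertices have even degree
  - Eulerian path exists iff graph is connected and has 0 or 2 odd-degree vertices

Graph is connected with exactly 2 odd-degree vertices (3, 5).
Eulerian path exists (starting and ending at the odd-degree vertices), but no Eulerian circuit.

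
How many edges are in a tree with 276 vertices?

A tree on n vertices always has exactly n - 1 edges.
For n = 276: edges = 276 - 1 = 275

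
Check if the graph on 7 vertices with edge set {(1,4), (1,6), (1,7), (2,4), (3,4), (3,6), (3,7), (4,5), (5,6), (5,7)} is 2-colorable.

Step 1: Attempt 2-coloring using BFS:
  Start at vertex 1, assign color 0
  Color vertex 4 with color 1 (neighbor of 1)
  Color vertex 6 with color 1 (neighbor of 1)
  Color vertex 7 with color 1 (neighbor of 1)
  Color vertex 2 with color 0 (neighbor of 4)
  Color vertex 3 with color 0 (neighbor of 4)
  Color vertex 5 with color 0 (neighbor of 4)

Step 2: 2-coloring succeeded. No conflicts found.
  Set A (color 0): {1, 2, 3, 5}
  Set B (color 1): {4, 6, 7}

The graph is bipartite with partition {1, 2, 3, 5}, {4, 6, 7}.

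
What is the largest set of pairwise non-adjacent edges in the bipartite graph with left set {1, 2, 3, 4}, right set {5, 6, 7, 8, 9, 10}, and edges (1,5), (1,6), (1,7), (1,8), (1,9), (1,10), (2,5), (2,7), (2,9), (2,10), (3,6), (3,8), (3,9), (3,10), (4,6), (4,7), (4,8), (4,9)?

Step 1: List the neighbors of each left vertex:
  1: 5, 6, 7, 8, 9, 10
  2: 5, 7, 9, 10
  3: 6, 8, 9, 10
  4: 6, 7, 8, 9

Step 2: Greedily match left vertices, then look for augmenting paths:
  Match 1 -- 5
  Match 2 -- 7
  Match 3 -- 6
  Match 4 -- 8
  No augmenting path remains.

Step 3: Verify this is maximum:
  Matching size 4 = min(|L|, |R|) = min(4, 6), which is an upper bound, so this matching is maximum.

Maximum matching: {(1,5), (2,7), (3,6), (4,8)}
Size: 4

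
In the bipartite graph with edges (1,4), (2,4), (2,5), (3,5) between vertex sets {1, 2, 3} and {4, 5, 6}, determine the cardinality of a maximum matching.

Step 1: List the neighbors of each left vertex:
  1: 4
  2: 4, 5
  3: 5

Step 2: Greedily match left vertices, then look for augmenting paths:
  Match 1 -- 4
  Match 2 -- 5
  No augmenting path remains.

Step 3: Verify this is maximum:
  Matching has size 2. The vertex set {4, 5} covers every edge and has size 2; any matching has at most one edge per cover vertex, so 2 is maximum (König's theorem).

Maximum matching: {(1,4), (2,5)}
Size: 2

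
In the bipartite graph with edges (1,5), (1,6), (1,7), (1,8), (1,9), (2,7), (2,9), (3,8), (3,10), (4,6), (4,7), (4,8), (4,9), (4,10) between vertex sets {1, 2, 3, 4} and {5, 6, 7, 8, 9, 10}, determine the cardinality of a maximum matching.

Step 1: List the neighbors of each left vertex:
  1: 5, 6, 7, 8, 9
  2: 7, 9
  3: 8, 10
  4: 6, 7, 8, 9, 10

Step 2: Greedily match left vertices, then look for augmenting paths:
  Match 1 -- 5
  Match 2 -- 7
  Match 3 -- 8
  Match 4 -- 6
  No augmenting path remains.

Step 3: Verify this is maximum:
  Matching size 4 = min(|L|, |R|) = min(4, 6), which is an upper bound, so this matching is maximum.

Maximum matching: {(1,5), (2,7), (3,8), (4,6)}
Size: 4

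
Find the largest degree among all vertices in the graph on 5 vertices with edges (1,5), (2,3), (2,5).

Step 1: Count edges incident to each vertex:
  deg(1) = 1 (neighbors: 5)
  deg(2) = 2 (neighbors: 3, 5)
  deg(3) = 1 (neighbors: 2)
  deg(4) = 0 (neighbors: none)
  deg(5) = 2 (neighbors: 1, 2)

Step 2: Find maximum:
  max(1, 2, 1, 0, 2) = 2 (vertex 2)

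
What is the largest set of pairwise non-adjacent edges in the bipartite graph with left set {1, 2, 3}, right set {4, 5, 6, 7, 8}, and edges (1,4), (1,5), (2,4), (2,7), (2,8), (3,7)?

Step 1: List the neighbors of each left vertex:
  1: 4, 5
  2: 4, 7, 8
  3: 7

Step 2: Greedily match left vertices, then look for augmenting paths:
  Match 1 -- 4
  Match 2 -- 8
  Match 3 -- 7
  No augmenting path remains.

Step 3: Verify this is maximum:
  Matching size 3 = min(|L|, |R|) = min(3, 5), which is an upper bound, so this matching is maximum.

Maximum matching: {(1,4), (2,8), (3,7)}
Size: 3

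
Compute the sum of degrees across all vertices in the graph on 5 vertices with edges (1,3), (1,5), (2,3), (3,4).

Step 1: Count edges incident to each vertex:
  deg(1) = 2 (neighbors: 3, 5)
  deg(2) = 1 (neighbors: 3)
  deg(3) = 3 (neighbors: 1, 2, 4)
  deg(4) = 1 (neighbors: 3)
  deg(5) = 1 (neighbors: 1)

Step 2: Sum all degrees:
  2 + 1 + 3 + 1 + 1 = 8

Verification: sum of degrees = 2 * |E| = 2 * 4 = 8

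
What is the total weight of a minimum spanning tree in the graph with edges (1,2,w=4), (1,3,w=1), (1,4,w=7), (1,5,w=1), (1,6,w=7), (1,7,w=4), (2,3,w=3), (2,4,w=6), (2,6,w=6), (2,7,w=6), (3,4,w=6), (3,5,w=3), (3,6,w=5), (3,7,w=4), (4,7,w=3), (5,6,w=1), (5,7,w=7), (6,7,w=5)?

Apply Kruskal's algorithm (sort edges by weight, add if no cycle):

Sorted edges by weight:
  (1,3) w=1
  (1,5) w=1
  (5,6) w=1
  (2,3) w=3
  (3,5) w=3
  (4,7) w=3
  (1,7) w=4
  (1,2) w=4
  (3,7) w=4
  (3,6) w=5
  (6,7) w=5
  (2,4) w=6
  (2,6) w=6
  (2,7) w=6
  (3,4) w=6
  (1,6) w=7
  (1,4) w=7
  (5,7) w=7

Add edge (1,3) w=1 -- no cycle. Running total: 1
Add edge (1,5) w=1 -- no cycle. Running total: 2
Add edge (5,6) w=1 -- no cycle. Running total: 3
Add edge (2,3) w=3 -- no cycle. Running total: 6
Skip edge (3,5) w=3 -- would create cycle
Add edge (4,7) w=3 -- no cycle. Running total: 9
Add edge (1,7) w=4 -- no cycle. Running total: 13

MST edges: (1,3,w=1), (1,5,w=1), (5,6,w=1), (2,3,w=3), (4,7,w=3), (1,7,w=4)
Total MST weight: 1 + 1 + 1 + 3 + 3 + 4 = 13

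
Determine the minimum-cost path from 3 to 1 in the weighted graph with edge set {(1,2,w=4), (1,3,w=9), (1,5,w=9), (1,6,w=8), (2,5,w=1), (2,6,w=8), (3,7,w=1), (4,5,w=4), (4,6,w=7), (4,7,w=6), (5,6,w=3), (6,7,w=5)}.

Step 1: Build adjacency list with weights:
  1: 2(w=4), 3(w=9), 5(w=9), 6(w=8)
  2: 1(w=4), 5(w=1), 6(w=8)
  3: 1(w=9), 7(w=1)
  4: 5(w=4), 6(w=7), 7(w=6)
  5: 1(w=9), 2(w=1), 4(w=4), 6(w=3)
  6: 1(w=8), 2(w=8), 4(w=7), 5(w=3), 7(w=5)
  7: 3(w=1), 4(w=6), 6(w=5)

Step 2: Apply Dijkstra's algorithm from vertex 3:
  Visit vertex 3 (distance=0)
    Update dist[1] = 9
    Update dist[7] = 1
  Visit vertex 7 (distance=1)
    Update dist[4] = 7
    Update dist[6] = 6
  Visit vertex 6 (distance=6)
    Update dist[2] = 14
    Update dist[5] = 9
  Visit vertex 4 (distance=7)
  Visit vertex 1 (distance=9)
    Update dist[2] = 13

Step 3: Shortest path: 3 -> 1
Total weight: 9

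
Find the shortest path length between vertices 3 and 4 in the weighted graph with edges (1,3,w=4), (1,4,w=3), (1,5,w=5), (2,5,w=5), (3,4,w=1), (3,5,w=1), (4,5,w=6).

Step 1: Build adjacency list with weights:
  1: 3(w=4), 4(w=3), 5(w=5)
  2: 5(w=5)
  3: 1(w=4), 4(w=1), 5(w=1)
  4: 1(w=3), 3(w=1), 5(w=6)
  5: 1(w=5), 2(w=5), 3(w=1), 4(w=6)

Step 2: Apply Dijkstra's algorithm from vertex 3:
  Visit vertex 3 (distance=0)
    Update dist[1] = 4
    Update dist[4] = 1
    Update dist[5] = 1
  Visit vertex 4 (distance=1)

Step 3: Shortest path: 3 -> 4
Total weight: 1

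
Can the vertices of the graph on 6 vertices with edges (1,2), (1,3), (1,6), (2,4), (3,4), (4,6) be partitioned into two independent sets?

Step 1: Attempt 2-coloring using BFS:
  Start at vertex 1, assign color 0
  Color vertex 2 with color 1 (neighbor of 1)
  Color vertex 3 with color 1 (neighbor of 1)
  Color vertex 6 with color 1 (neighbor of 1)
  Color vertex 4 with color 0 (neighbor of 2)
  Start new component at vertex 5, assign color 0

Step 2: 2-coloring succeeded. No conflicts found.
  Set A (color 0): {1, 4, 5}
  Set B (color 1): {2, 3, 6}

The graph is bipartite with partition {1, 4, 5}, {2, 3, 6}.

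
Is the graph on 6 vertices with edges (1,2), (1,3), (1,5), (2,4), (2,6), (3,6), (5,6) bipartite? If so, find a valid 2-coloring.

Step 1: Attempt 2-coloring using BFS:
  Start at vertex 1, assign color 0
  Color vertex 2 with color 1 (neighbor of 1)
  Color vertex 3 with color 1 (neighbor of 1)
  Color vertex 5 with color 1 (neighbor of 1)
  Color vertex 4 with color 0 (neighbor of 2)
  Color vertex 6 with color 0 (neighbor of 2)

Step 2: 2-coloring succeeded. No conflicts found.
  Set A (color 0): {1, 4, 6}
  Set B (color 1): {2, 3, 5}

The graph is bipartite with partition {1, 4, 6}, {2, 3, 5}.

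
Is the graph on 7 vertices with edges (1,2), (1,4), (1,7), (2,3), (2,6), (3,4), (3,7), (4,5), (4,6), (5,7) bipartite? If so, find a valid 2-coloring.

Step 1: Attempt 2-coloring using BFS:
  Start at vertex 1, assign color 0
  Color vertex 2 with color 1 (neighbor of 1)
  Color vertex 4 with color 1 (neighbor of 1)
  Color vertex 7 with color 1 (neighbor of 1)
  Color vertex 3 with color 0 (neighbor of 2)
  Color vertex 6 with color 0 (neighbor of 2)
  Color vertex 5 with color 0 (neighbor of 4)

Step 2: 2-coloring succeeded. No conflicts found.
  Set A (color 0): {1, 3, 5, 6}
  Set B (color 1): {2, 4, 7}

The graph is bipartite with partition {1, 3, 5, 6}, {2, 4, 7}.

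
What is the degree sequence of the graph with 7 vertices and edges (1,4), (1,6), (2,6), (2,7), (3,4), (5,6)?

Step 1: Count edges incident to each vertex:
  deg(1) = 2 (neighbors: 4, 6)
  deg(2) = 2 (neighbors: 6, 7)
  deg(3) = 1 (neighbors: 4)
  deg(4) = 2 (neighbors: 1, 3)
  deg(5) = 1 (neighbors: 6)
  deg(6) = 3 (neighbors: 1, 2, 5)
  deg(7) = 1 (neighbors: 2)

Step 2: Sort degrees in non-increasing order:
  Degrees: [2, 2, 1, 2, 1, 3, 1] -> sorted: [3, 2, 2, 2, 1, 1, 1]

Degree sequence: [3, 2, 2, 2, 1, 1, 1]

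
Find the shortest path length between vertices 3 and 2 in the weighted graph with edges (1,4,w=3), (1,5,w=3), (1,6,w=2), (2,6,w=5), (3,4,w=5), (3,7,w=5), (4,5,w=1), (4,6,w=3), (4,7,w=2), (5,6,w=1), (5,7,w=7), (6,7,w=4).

Step 1: Build adjacency list with weights:
  1: 4(w=3), 5(w=3), 6(w=2)
  2: 6(w=5)
  3: 4(w=5), 7(w=5)
  4: 1(w=3), 3(w=5), 5(w=1), 6(w=3), 7(w=2)
  5: 1(w=3), 4(w=1), 6(w=1), 7(w=7)
  6: 1(w=2), 2(w=5), 4(w=3), 5(w=1), 7(w=4)
  7: 3(w=5), 4(w=2), 5(w=7), 6(w=4)

Step 2: Apply Dijkstra's algorithm from vertex 3:
  Visit vertex 3 (distance=0)
    Update dist[4] = 5
    Update dist[7] = 5
  Visit vertex 4 (distance=5)
    Update dist[1] = 8
    Update dist[5] = 6
    Update dist[6] = 8
  Visit vertex 7 (distance=5)
  Visit vertex 5 (distance=6)
    Update dist[6] = 7
  Visit vertex 6 (distance=7)
    Update dist[2] = 12
  Visit vertex 1 (distance=8)
  Visit vertex 2 (distance=12)

Step 3: Shortest path: 3 -> 4 -> 5 -> 6 -> 2
Total weight: 5 + 1 + 1 + 5 = 12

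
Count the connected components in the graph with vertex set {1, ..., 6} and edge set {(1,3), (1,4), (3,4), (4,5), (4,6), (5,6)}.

Step 1: Build adjacency list from edges:
  1: 3, 4
  2: (none)
  3: 1, 4
  4: 1, 3, 5, 6
  5: 4, 6
  6: 4, 5

Step 2: Run BFS/DFS from vertex 1:
  Visited: {1, 3, 4, 5, 6}
  Reached 5 of 6 vertices

Step 3: Only 5 of 6 vertices reached. Graph is disconnected.
Connected components: {1, 3, 4, 5, 6}, {2}
Number of connected components: 2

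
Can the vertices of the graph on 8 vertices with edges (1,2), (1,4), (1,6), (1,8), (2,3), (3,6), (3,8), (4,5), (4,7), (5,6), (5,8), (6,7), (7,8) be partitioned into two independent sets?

Step 1: Attempt 2-coloring using BFS:
  Start at vertex 1, assign color 0
  Color vertex 2 with color 1 (neighbor of 1)
  Color vertex 4 with color 1 (neighbor of 1)
  Color vertex 6 with color 1 (neighbor of 1)
  Color vertex 8 with color 1 (neighbor of 1)
  Color vertex 3 with color 0 (neighbor of 2)
  Color vertex 5 with color 0 (neighbor of 4)
  Color vertex 7 with color 0 (neighbor of 4)

Step 2: 2-coloring succeeded. No conflicts found.
  Set A (color 0): {1, 3, 5, 7}
  Set B (color 1): {2, 4, 6, 8}

The graph is bipartite with partition {1, 3, 5, 7}, {2, 4, 6, 8}.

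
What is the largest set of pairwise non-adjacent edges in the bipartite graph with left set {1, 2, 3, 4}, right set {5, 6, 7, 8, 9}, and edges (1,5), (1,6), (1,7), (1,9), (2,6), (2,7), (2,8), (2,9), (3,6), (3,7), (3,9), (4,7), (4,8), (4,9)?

Step 1: List the neighbors of each left vertex:
  1: 5, 6, 7, 9
  2: 6, 7, 8, 9
  3: 6, 7, 9
  4: 7, 8, 9

Step 2: Greedily match left vertices, then look for augmenting paths:
  Match 1 -- 5
  Match 2 -- 6
  Match 3 -- 7
  Match 4 -- 8
  No augmenting path remains.

Step 3: Verify this is maximum:
  Matching size 4 = min(|L|, |R|) = min(4, 5), which is an upper bound, so this matching is maximum.

Maximum matching: {(1,5), (2,6), (3,7), (4,8)}
Size: 4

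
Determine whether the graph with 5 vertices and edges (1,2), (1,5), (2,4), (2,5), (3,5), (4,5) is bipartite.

Step 1: Attempt 2-coloring using BFS:
  Start at vertex 1, assign color 0
  Color vertex 2 with color 1 (neighbor of 1)
  Color vertex 5 with color 1 (neighbor of 1)
  Color vertex 4 with color 0 (neighbor of 2)

Step 2: Conflict found! Vertices 2 and 5 are adjacent but have the same color.
This means the graph contains an odd cycle.

The graph is NOT bipartite.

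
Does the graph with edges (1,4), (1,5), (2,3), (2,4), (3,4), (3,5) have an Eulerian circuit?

Step 1: Find the degree of each vertex:
  deg(1) = 2
  deg(2) = 2
  deg(3) = 3
  deg(4) = 3
  deg(5) = 2

Step 2: Count vertices with odd degree:
  Odd-degree vertices: 3, 4 (2 total)

Step 3: Apply Euler's theorem:
  - Eulerian circuit exists iff graph is connected and all vertices have even degree
  - Eulerian path exists iff graph is connected and has 0 or 2 odd-degree vertices

Graph is connected with exactly 2 odd-degree vertices (3, 4).
Eulerian path exists (starting and ending at the odd-degree vertices), but no Eulerian circuit.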